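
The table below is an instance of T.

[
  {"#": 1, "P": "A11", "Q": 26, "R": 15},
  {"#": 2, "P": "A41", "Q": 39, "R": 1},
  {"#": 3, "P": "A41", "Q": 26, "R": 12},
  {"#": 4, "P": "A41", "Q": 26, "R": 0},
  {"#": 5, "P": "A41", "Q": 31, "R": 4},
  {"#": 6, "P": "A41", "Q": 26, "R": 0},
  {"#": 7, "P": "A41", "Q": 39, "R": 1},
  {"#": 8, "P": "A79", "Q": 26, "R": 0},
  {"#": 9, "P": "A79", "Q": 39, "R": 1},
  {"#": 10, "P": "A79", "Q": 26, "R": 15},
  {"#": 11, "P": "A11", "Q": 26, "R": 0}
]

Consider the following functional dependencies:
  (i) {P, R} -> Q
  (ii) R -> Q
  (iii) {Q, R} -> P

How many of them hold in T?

(i) {P, R} -> Q: every LHS value maps to a single RHS value — holds.
(ii) R -> Q: every LHS value maps to a single RHS value — holds.
(iii) {Q, R} -> P: (Q=26, R=15): rows 1, 10 → P takes values {A11, A79} — violation; (Q=39, R=1): rows 2, 7, 9 → P takes values {A41, A79} — violation; (Q=26, R=0): rows 4, 6, 8, 11 → P takes values {A41, A79, A11} — violation — fails.
2 of the 3 dependencies hold.

2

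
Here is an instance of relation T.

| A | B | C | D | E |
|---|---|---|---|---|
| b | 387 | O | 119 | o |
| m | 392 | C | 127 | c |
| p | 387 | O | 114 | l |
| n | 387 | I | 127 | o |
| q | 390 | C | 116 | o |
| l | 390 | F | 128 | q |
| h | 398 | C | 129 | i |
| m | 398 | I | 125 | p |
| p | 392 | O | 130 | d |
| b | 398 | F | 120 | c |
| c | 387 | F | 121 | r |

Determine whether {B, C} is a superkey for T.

Two distinct rows share (B=387, C=O), so {B, C} does not determine every attribute — not a superkey.

No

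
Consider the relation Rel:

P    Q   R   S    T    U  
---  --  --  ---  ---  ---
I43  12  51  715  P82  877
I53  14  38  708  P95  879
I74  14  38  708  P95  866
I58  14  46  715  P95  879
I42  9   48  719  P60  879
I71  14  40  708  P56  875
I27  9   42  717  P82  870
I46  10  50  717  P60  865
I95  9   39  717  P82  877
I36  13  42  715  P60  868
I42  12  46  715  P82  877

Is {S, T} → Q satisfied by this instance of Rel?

(S=715, T=P82): 2 rows → Q = 12, 12 ✓
(S=708, T=P95): 2 rows → Q = 14, 14 ✓
(S=715, T=P95): 1 row → Q = 14 ✓
(S=719, T=P60): 1 row → Q = 9 ✓
(S=708, T=P56): 1 row → Q = 14 ✓
(S=717, T=P82): 2 rows → Q = 9, 9 ✓
(S=717, T=P60): 1 row → Q = 10 ✓
(S=715, T=P60): 1 row → Q = 13 ✓
Every {S, T} value is associated with a single Q value, so {S, T} → Q holds.

Yes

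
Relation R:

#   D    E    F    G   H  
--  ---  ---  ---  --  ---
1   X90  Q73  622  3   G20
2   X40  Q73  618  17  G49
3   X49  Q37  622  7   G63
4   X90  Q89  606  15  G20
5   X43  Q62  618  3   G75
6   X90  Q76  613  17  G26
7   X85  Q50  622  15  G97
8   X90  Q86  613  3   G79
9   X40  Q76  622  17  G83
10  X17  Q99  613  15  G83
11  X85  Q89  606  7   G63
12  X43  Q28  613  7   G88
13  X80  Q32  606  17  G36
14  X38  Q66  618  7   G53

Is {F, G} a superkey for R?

Yes

All 14 rows have distinct {F, G} values, so {F, G} → (all attributes) holds and {F, G} is a superkey.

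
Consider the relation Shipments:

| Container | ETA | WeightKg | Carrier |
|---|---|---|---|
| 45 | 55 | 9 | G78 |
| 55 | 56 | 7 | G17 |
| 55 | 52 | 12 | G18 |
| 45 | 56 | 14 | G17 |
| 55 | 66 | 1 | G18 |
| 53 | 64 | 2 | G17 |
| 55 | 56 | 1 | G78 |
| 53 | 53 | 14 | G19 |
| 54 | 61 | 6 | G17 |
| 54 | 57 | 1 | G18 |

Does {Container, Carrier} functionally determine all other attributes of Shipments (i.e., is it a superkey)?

No

Two distinct rows share (Container=55, Carrier=G18), so {Container, Carrier} does not determine every attribute — not a superkey.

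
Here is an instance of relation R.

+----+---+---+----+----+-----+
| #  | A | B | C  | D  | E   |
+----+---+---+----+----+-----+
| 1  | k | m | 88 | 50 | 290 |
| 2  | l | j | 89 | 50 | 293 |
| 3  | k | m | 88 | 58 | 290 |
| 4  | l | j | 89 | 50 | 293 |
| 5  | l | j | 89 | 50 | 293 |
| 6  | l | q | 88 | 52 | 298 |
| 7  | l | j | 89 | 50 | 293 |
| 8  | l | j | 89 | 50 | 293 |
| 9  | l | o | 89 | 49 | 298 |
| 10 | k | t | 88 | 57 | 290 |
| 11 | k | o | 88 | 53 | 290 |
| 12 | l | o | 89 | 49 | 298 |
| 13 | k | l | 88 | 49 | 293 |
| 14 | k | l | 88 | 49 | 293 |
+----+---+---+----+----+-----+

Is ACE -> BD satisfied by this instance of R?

No

(A=k, C=88, E=290): rows 1, 3, 10, 11 → {B,D} takes values {(m, 50), (m, 58), (t, 57), (o, 53)} — violation
(A=l, C=89, E=293): rows 2, 4, 5, 7, 8 → {B,D} = (j, 50), (j, 50), (j, 50), (j, 50), (j, 50) ✓
(A=l, C=88, E=298): row 6 → {B,D} = (q, 52) ✓
(A=l, C=89, E=298): rows 9, 12 → {B,D} = (o, 49), (o, 49) ✓
(A=k, C=88, E=293): rows 13, 14 → {B,D} = (l, 49), (l, 49) ✓
Two rows agree on ACE but differ on BD, so ACE -> BD does not hold.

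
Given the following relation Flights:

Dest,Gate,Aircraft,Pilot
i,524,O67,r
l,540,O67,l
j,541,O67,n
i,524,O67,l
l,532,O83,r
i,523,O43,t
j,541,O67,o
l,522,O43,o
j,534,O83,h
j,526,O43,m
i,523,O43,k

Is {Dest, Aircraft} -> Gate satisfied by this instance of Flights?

Yes

(Dest=i, Aircraft=O67): 2 rows → Gate = 524, 524 ✓
(Dest=l, Aircraft=O67): 1 row → Gate = 540 ✓
(Dest=j, Aircraft=O67): 2 rows → Gate = 541, 541 ✓
(Dest=l, Aircraft=O83): 1 row → Gate = 532 ✓
(Dest=i, Aircraft=O43): 2 rows → Gate = 523, 523 ✓
(Dest=l, Aircraft=O43): 1 row → Gate = 522 ✓
(Dest=j, Aircraft=O83): 1 row → Gate = 534 ✓
(Dest=j, Aircraft=O43): 1 row → Gate = 526 ✓
Every {Dest, Aircraft} value is associated with a single Gate value, so {Dest, Aircraft} -> Gate holds.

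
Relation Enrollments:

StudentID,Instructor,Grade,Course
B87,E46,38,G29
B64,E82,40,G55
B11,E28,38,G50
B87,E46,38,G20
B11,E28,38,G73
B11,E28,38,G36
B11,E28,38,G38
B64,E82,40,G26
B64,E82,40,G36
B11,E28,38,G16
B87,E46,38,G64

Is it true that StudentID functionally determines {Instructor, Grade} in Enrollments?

Yes

StudentID=B87: 3 rows → {Instructor,Grade} = (E46, 38), (E46, 38), (E46, 38) ✓
StudentID=B64: 3 rows → {Instructor,Grade} = (E82, 40), (E82, 40), (E82, 40) ✓
StudentID=B11: 5 rows → {Instructor,Grade} = (E28, 38), (E28, 38), (E28, 38), (E28, 38), (E28, 38) ✓
Every StudentID value is associated with a single {Instructor, Grade} value, so StudentID → {Instructor, Grade} holds.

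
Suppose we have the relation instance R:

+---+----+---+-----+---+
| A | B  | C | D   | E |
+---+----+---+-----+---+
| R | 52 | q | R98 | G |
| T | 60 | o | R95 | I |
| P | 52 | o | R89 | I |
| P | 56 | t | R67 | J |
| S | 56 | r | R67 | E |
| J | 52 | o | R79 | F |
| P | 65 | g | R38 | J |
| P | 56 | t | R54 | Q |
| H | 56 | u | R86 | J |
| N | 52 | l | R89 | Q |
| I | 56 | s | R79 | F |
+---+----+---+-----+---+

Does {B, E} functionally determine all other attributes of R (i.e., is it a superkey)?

Two distinct rows share (B=56, E=J), so {B, E} does not determine every attribute — not a superkey.

No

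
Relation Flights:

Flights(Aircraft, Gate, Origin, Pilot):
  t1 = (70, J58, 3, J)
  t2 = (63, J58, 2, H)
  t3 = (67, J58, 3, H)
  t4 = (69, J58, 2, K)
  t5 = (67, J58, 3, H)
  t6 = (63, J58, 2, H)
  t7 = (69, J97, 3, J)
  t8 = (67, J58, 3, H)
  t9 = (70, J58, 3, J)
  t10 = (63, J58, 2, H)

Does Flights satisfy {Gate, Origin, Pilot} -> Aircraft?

Yes

(Gate=J58, Origin=3, Pilot=J): rows 1, 9 → Aircraft = 70, 70 ✓
(Gate=J58, Origin=2, Pilot=H): rows 2, 6, 10 → Aircraft = 63, 63, 63 ✓
(Gate=J58, Origin=3, Pilot=H): rows 3, 5, 8 → Aircraft = 67, 67, 67 ✓
(Gate=J58, Origin=2, Pilot=K): row 4 → Aircraft = 69 ✓
(Gate=J97, Origin=3, Pilot=J): row 7 → Aircraft = 69 ✓
Every {Gate, Origin, Pilot} value is associated with a single Aircraft value, so {Gate, Origin, Pilot} -> Aircraft holds.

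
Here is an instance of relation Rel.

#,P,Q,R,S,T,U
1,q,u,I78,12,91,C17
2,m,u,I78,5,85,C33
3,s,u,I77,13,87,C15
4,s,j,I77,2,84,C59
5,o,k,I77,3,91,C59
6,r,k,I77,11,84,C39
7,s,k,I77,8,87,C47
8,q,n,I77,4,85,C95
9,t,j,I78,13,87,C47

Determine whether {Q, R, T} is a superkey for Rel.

Yes

All 9 rows have distinct {Q, R, T} values, so {Q, R, T} → (all attributes) holds and {Q, R, T} is a superkey.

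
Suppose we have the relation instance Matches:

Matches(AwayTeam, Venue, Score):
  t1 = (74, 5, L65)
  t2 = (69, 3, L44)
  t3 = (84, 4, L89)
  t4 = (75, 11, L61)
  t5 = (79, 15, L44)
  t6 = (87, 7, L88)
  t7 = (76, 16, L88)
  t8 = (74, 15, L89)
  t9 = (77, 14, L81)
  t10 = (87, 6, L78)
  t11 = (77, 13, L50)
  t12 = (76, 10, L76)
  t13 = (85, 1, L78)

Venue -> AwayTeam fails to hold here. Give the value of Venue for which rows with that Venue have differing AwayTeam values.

Venue=5: row 1 → AwayTeam = 74 ✓
Venue=3: row 2 → AwayTeam = 69 ✓
Venue=4: row 3 → AwayTeam = 84 ✓
Venue=11: row 4 → AwayTeam = 75 ✓
Venue=15: rows 5, 8 → AwayTeam takes values {79, 74} — violation
Venue=7: row 6 → AwayTeam = 87 ✓
Venue=16: row 7 → AwayTeam = 76 ✓
Venue=14: row 9 → AwayTeam = 77 ✓
Venue=6: row 10 → AwayTeam = 87 ✓
Venue=13: row 11 → AwayTeam = 77 ✓
Venue=10: row 12 → AwayTeam = 76 ✓
Venue=1: row 13 → AwayTeam = 85 ✓
The only Venue value with inconsistent AwayTeam is Venue=15.

15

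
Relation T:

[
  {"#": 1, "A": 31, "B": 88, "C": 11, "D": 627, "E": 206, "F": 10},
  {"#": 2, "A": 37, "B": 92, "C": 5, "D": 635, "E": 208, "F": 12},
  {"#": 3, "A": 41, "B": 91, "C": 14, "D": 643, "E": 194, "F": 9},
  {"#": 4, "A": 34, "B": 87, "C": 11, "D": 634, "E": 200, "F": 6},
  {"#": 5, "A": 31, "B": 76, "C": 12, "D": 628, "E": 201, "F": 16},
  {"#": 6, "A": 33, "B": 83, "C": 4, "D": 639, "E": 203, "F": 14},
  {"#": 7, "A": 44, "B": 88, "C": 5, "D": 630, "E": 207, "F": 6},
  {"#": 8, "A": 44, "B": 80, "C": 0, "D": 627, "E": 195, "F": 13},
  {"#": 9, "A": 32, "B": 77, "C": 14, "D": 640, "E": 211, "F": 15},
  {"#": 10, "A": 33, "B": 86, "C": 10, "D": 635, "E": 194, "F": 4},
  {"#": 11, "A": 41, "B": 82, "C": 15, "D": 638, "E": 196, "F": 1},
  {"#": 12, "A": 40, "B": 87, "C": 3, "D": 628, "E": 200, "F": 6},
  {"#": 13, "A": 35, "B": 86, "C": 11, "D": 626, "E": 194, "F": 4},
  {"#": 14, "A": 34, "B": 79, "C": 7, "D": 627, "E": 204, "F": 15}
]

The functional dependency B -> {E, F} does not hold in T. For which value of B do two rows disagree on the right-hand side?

B=88: rows 1, 7 → {E,F} takes values {(206, 10), (207, 6)} — violation
B=92: row 2 → {E,F} = (208, 12) ✓
B=91: row 3 → {E,F} = (194, 9) ✓
B=87: rows 4, 12 → {E,F} = (200, 6), (200, 6) ✓
B=76: row 5 → {E,F} = (201, 16) ✓
B=83: row 6 → {E,F} = (203, 14) ✓
B=80: row 8 → {E,F} = (195, 13) ✓
B=77: row 9 → {E,F} = (211, 15) ✓
B=86: rows 10, 13 → {E,F} = (194, 4), (194, 4) ✓
B=82: row 11 → {E,F} = (196, 1) ✓
B=79: row 14 → {E,F} = (204, 15) ✓
The only B value with inconsistent RHS is B=88.

88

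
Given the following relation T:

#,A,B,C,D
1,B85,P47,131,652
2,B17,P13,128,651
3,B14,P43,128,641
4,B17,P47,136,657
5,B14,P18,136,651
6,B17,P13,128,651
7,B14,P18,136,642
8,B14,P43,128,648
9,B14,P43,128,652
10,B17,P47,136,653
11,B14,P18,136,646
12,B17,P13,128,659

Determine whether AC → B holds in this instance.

Yes

(A=B85, C=131): row 1 → B = P47 ✓
(A=B17, C=128): rows 2, 6, 12 → B = P13, P13, P13 ✓
(A=B14, C=128): rows 3, 8, 9 → B = P43, P43, P43 ✓
(A=B17, C=136): rows 4, 10 → B = P47, P47 ✓
(A=B14, C=136): rows 5, 7, 11 → B = P18, P18, P18 ✓
Every AC value is associated with a single B value, so AC → B holds.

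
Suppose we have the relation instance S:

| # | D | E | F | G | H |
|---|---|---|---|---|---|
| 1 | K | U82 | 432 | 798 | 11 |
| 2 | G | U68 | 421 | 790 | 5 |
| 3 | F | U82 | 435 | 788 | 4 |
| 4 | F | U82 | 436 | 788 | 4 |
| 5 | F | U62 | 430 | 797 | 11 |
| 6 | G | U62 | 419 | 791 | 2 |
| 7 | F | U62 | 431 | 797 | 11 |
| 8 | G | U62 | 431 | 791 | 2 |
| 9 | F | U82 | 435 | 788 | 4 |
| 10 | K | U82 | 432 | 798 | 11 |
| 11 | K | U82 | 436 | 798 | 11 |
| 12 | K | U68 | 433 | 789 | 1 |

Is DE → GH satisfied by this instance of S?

Yes

(D=K, E=U82): rows 1, 10, 11 → {G,H} = (798, 11), (798, 11), (798, 11) ✓
(D=G, E=U68): row 2 → {G,H} = (790, 5) ✓
(D=F, E=U82): rows 3, 4, 9 → {G,H} = (788, 4), (788, 4), (788, 4) ✓
(D=F, E=U62): rows 5, 7 → {G,H} = (797, 11), (797, 11) ✓
(D=G, E=U62): rows 6, 8 → {G,H} = (791, 2), (791, 2) ✓
(D=K, E=U68): row 12 → {G,H} = (789, 1) ✓
Every DE value is associated with a single GH value, so DE → GH holds.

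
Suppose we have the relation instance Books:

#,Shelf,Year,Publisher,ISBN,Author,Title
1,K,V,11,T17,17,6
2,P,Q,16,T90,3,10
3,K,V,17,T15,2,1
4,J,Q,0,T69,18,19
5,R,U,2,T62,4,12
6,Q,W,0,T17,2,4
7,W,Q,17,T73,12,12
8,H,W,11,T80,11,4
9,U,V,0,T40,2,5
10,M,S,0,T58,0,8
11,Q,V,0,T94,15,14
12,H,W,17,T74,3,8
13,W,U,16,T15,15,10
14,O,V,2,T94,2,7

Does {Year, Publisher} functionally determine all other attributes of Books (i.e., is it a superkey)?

No

Rows 9 and 11 have the same {Year, Publisher} value (Year=V, Publisher=0) but are distinct tuples, so {Year, Publisher} does not determine every attribute — not a superkey.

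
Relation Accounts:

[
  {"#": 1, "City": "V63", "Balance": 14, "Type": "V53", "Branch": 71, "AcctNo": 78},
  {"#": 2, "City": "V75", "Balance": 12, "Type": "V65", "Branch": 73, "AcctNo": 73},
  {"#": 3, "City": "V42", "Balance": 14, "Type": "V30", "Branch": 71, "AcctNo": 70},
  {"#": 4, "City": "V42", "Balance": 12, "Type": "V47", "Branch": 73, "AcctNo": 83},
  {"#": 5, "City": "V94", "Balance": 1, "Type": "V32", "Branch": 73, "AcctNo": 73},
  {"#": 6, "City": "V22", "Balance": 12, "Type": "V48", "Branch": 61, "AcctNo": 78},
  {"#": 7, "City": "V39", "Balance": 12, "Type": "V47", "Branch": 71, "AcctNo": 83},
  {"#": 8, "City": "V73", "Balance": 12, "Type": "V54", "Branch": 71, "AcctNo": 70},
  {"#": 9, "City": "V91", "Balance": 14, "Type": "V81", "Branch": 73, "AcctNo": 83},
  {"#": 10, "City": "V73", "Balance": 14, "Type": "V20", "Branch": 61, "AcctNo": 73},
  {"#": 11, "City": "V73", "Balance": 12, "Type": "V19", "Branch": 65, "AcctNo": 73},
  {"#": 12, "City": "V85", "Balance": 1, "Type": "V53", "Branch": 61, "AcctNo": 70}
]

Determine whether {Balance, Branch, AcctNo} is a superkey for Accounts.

All 12 rows have distinct {Balance, Branch, AcctNo} values, so {Balance, Branch, AcctNo} → (all attributes) holds and {Balance, Branch, AcctNo} is a superkey.

Yes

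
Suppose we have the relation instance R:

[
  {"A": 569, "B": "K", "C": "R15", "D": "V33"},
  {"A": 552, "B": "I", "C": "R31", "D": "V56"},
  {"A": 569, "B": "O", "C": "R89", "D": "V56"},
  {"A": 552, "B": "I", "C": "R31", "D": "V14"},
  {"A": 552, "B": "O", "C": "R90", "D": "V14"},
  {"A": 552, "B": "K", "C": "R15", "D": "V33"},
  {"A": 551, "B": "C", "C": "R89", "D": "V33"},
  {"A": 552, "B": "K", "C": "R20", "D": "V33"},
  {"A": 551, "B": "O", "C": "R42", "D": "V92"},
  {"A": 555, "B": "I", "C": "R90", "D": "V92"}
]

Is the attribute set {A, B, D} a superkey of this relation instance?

No

Two distinct rows share (A=552, B=K, D=V33), so {A, B, D} does not determine every attribute — not a superkey.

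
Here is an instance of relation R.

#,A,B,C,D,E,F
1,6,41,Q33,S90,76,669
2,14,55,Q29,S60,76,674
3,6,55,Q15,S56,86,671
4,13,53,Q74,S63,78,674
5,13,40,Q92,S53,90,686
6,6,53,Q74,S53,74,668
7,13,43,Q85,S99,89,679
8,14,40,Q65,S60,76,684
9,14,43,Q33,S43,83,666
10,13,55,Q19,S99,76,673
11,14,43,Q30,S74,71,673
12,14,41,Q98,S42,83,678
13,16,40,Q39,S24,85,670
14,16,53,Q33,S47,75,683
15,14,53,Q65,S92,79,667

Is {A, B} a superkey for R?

Rows 9 and 11 have the same {A, B} value (A=14, B=43) but are distinct tuples, so {A, B} does not determine every attribute — not a superkey.

No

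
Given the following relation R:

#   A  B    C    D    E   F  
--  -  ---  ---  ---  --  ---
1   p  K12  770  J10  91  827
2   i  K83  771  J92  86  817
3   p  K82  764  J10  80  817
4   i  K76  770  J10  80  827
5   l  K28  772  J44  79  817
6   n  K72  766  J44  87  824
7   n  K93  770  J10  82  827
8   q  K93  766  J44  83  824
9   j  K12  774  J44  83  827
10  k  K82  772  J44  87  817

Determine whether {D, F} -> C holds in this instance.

(D=J10, F=827): rows 1, 4, 7 → C = 770, 770, 770 ✓
(D=J92, F=817): row 2 → C = 771 ✓
(D=J10, F=817): row 3 → C = 764 ✓
(D=J44, F=817): rows 5, 10 → C = 772, 772 ✓
(D=J44, F=824): rows 6, 8 → C = 766, 766 ✓
(D=J44, F=827): row 9 → C = 774 ✓
Every {D, F} value is associated with a single C value, so {D, F} -> C holds.

Yes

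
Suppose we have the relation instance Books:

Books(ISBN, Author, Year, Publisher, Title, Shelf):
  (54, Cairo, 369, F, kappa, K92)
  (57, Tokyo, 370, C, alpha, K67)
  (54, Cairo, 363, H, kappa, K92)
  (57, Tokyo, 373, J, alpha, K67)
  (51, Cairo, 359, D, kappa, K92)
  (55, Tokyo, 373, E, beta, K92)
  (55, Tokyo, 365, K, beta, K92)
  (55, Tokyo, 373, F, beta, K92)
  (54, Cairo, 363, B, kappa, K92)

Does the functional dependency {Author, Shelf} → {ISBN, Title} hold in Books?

(Author=Cairo, Shelf=K92): 4 rows → {ISBN,Title} takes values {(54, kappa), (51, kappa)} — violation
(Author=Tokyo, Shelf=K67): 2 rows → {ISBN,Title} = (57, alpha), (57, alpha) ✓
(Author=Tokyo, Shelf=K92): 3 rows → {ISBN,Title} = (55, beta), (55, beta), (55, beta) ✓
Two rows agree on {Author, Shelf} but differ on {ISBN, Title}, so {Author, Shelf} → {ISBN, Title} does not hold.

No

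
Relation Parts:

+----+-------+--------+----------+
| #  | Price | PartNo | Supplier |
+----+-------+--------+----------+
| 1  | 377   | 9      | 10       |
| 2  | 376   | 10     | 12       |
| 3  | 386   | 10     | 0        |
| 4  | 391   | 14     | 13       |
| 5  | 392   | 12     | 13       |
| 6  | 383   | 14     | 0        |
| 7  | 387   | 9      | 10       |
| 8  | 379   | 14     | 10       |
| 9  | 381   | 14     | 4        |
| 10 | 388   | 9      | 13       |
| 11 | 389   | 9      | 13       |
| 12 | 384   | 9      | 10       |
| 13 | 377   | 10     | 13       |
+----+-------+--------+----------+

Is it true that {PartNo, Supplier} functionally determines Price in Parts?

(PartNo=9, Supplier=10): rows 1, 7, 12 → Price takes values {377, 387, 384} — violation
(PartNo=10, Supplier=12): row 2 → Price = 376 ✓
(PartNo=10, Supplier=0): row 3 → Price = 386 ✓
(PartNo=14, Supplier=13): row 4 → Price = 391 ✓
(PartNo=12, Supplier=13): row 5 → Price = 392 ✓
(PartNo=14, Supplier=0): row 6 → Price = 383 ✓
(PartNo=14, Supplier=10): row 8 → Price = 379 ✓
(PartNo=14, Supplier=4): row 9 → Price = 381 ✓
(PartNo=9, Supplier=13): rows 10, 11 → Price takes values {388, 389} — violation
(PartNo=10, Supplier=13): row 13 → Price = 377 ✓
Two rows agree on {PartNo, Supplier} but differ on Price, so {PartNo, Supplier} → Price does not hold.

No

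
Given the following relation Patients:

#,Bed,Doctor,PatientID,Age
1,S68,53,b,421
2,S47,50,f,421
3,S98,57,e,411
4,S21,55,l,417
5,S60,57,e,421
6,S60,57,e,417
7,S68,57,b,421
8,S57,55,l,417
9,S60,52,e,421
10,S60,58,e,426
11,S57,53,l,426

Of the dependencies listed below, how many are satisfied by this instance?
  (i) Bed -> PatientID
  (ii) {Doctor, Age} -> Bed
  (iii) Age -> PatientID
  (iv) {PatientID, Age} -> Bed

(i) Bed -> PatientID: every LHS value maps to a single RHS value — holds.
(ii) {Doctor, Age} -> Bed: (Doctor=55, Age=417): rows 4, 8 → Bed takes values {S21, S57} — violation; (Doctor=57, Age=421): rows 5, 7 → Bed takes values {S60, S68} — violation — fails.
(iii) Age -> PatientID: Age=421: rows 1, 2, 5, 7, 9 → PatientID takes values {b, f, e} — violation; Age=417: rows 4, 6, 8 → PatientID takes values {l, e} — violation; Age=426: rows 10, 11 → PatientID takes values {e, l} — violation — fails.
(iv) {PatientID, Age} -> Bed: (PatientID=l, Age=417): rows 4, 8 → Bed takes values {S21, S57} — violation — fails.
1 of the 4 dependencies holds.

1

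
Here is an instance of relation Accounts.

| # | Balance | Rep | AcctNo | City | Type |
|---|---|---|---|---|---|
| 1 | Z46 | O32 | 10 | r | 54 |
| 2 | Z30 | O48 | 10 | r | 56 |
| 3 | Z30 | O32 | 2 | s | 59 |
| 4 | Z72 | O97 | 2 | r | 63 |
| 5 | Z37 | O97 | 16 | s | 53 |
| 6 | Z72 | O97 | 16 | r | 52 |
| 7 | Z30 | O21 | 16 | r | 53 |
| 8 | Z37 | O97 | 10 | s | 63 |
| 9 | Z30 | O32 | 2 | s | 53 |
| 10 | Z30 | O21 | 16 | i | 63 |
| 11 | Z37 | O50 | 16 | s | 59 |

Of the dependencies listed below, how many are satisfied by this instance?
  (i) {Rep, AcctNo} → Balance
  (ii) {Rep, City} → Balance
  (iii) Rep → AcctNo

(i) {Rep, AcctNo} → Balance: (Rep=O97, AcctNo=16): rows 5, 6 → Balance takes values {Z37, Z72} — violation — fails.
(ii) {Rep, City} → Balance: every LHS value maps to a single RHS value — holds.
(iii) Rep → AcctNo: Rep=O32: rows 1, 3, 9 → AcctNo takes values {10, 2} — violation; Rep=O97: rows 4, 5, 6, 8 → AcctNo takes values {2, 16, 10} — violation — fails.
1 of the 3 dependencies holds.

1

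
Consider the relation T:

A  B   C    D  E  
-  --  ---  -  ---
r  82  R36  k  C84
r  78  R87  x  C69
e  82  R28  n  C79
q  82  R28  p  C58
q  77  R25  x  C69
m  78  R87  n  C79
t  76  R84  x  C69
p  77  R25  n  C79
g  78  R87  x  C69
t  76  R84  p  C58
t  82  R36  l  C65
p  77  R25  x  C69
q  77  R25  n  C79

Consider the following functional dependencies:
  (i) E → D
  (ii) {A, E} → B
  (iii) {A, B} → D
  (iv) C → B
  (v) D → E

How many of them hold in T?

4

(i) E → D: every LHS value maps to a single RHS value — holds.
(ii) {A, E} → B: every LHS value maps to a single RHS value — holds.
(iii) {A, B} → D: (A=q, B=77): 2 rows → D takes values {x, n} — violation; (A=t, B=76): 2 rows → D takes values {x, p} — violation; (A=p, B=77): 2 rows → D takes values {n, x} — violation — fails.
(iv) C → B: every LHS value maps to a single RHS value — holds.
(v) D → E: every LHS value maps to a single RHS value — holds.
4 of the 5 dependencies hold.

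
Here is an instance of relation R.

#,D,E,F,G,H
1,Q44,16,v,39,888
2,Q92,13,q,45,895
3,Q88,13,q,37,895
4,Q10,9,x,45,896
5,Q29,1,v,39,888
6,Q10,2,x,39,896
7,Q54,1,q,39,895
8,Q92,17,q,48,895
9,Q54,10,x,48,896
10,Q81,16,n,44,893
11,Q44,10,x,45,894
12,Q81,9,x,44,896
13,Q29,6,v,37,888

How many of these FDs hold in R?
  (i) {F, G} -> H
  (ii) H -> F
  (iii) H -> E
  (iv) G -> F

1

(i) {F, G} -> H: (F=x, G=45): rows 4, 11 → H takes values {896, 894} — violation — fails.
(ii) H -> F: every LHS value maps to a single RHS value — holds.
(iii) H -> E: H=888: rows 1, 5, 13 → E takes values {16, 1, 6} — violation; H=895: rows 2, 3, 7, 8 → E takes values {13, 1, 17} — violation; H=896: rows 4, 6, 9, 12 → E takes values {9, 2, 10} — violation — fails.
(iv) G -> F: G=39: rows 1, 5, 6, 7 → F takes values {v, x, q} — violation; G=45: rows 2, 4, 11 → F takes values {q, x} — violation; G=37: rows 3, 13 → F takes values {q, v} — violation; G=48: rows 8, 9 → F takes values {q, x} — violation; G=44: rows 10, 12 → F takes values {n, x} — violation — fails.
1 of the 4 dependencies holds.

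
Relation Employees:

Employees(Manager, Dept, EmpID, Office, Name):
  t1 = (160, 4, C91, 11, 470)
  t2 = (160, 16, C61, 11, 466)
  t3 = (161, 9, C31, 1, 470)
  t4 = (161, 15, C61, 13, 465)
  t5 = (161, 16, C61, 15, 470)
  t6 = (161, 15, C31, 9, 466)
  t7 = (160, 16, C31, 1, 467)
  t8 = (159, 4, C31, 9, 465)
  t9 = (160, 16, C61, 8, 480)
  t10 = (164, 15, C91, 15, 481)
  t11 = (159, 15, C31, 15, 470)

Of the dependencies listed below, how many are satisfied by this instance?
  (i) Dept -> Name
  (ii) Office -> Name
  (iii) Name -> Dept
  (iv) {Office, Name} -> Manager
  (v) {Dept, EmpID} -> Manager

(i) Dept -> Name: Dept=4: rows 1, 8 → Name takes values {470, 465} — violation; Dept=16: rows 2, 5, 7, 9 → Name takes values {466, 470, 467, 480} — violation; Dept=15: rows 4, 6, 10, 11 → Name takes values {465, 466, 481, 470} — violation — fails.
(ii) Office -> Name: Office=11: rows 1, 2 → Name takes values {470, 466} — violation; Office=1: rows 3, 7 → Name takes values {470, 467} — violation; Office=15: rows 5, 10, 11 → Name takes values {470, 481} — violation; Office=9: rows 6, 8 → Name takes values {466, 465} — violation — fails.
(iii) Name -> Dept: Name=470: rows 1, 3, 5, 11 → Dept takes values {4, 9, 16, 15} — violation; Name=466: rows 2, 6 → Dept takes values {16, 15} — violation; Name=465: rows 4, 8 → Dept takes values {15, 4} — violation — fails.
(iv) {Office, Name} -> Manager: (Office=15, Name=470): rows 5, 11 → Manager takes values {161, 159} — violation — fails.
(v) {Dept, EmpID} -> Manager: (Dept=16, EmpID=C61): rows 2, 5, 9 → Manager takes values {160, 161} — violation; (Dept=15, EmpID=C31): rows 6, 11 → Manager takes values {161, 159} — violation — fails.
None of the 5 dependencies hold.

0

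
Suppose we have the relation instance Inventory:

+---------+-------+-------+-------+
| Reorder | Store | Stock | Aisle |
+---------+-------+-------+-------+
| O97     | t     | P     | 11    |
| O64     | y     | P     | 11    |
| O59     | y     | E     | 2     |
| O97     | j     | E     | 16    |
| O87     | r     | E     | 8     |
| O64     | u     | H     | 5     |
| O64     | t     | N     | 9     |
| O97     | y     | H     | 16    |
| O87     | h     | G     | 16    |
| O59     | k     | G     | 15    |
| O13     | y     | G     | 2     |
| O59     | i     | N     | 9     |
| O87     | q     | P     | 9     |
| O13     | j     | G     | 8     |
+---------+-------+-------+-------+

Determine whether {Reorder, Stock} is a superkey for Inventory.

Two distinct rows share (Reorder=O13, Stock=G), so {Reorder, Stock} does not determine every attribute — not a superkey.

No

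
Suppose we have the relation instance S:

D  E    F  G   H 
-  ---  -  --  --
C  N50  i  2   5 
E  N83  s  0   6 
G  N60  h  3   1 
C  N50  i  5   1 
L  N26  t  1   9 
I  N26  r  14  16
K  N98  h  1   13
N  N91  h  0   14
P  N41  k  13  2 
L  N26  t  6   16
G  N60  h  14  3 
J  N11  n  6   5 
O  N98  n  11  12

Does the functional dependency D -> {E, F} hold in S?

Yes

D=C: 2 rows → {E,F} = (N50, i), (N50, i) ✓
D=E: 1 row → {E,F} = (N83, s) ✓
D=G: 2 rows → {E,F} = (N60, h), (N60, h) ✓
D=L: 2 rows → {E,F} = (N26, t), (N26, t) ✓
D=I: 1 row → {E,F} = (N26, r) ✓
D=K: 1 row → {E,F} = (N98, h) ✓
D=N: 1 row → {E,F} = (N91, h) ✓
D=P: 1 row → {E,F} = (N41, k) ✓
D=J: 1 row → {E,F} = (N11, n) ✓
D=O: 1 row → {E,F} = (N98, n) ✓
Every D value is associated with a single {E, F} value, so D -> {E, F} holds.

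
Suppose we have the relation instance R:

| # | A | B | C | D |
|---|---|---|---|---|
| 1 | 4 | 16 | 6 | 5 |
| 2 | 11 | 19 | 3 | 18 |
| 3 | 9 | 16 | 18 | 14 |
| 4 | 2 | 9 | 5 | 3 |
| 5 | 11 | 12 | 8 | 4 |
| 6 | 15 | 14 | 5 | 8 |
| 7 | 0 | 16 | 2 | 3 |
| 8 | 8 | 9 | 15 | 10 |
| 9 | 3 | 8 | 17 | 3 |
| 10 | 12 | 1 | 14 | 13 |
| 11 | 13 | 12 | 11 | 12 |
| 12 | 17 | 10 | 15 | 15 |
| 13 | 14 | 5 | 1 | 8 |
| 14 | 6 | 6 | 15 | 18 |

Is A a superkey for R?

No

Rows 2 and 5 have the same A value A=11 but are distinct tuples, so A does not determine every attribute — not a superkey.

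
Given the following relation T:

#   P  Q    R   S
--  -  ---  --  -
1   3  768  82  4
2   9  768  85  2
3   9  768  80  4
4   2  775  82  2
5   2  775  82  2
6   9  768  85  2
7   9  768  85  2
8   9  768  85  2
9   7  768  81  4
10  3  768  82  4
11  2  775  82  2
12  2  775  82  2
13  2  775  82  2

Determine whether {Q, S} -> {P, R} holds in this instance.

(Q=768, S=4): rows 1, 3, 9, 10 → {P,R} takes values {(3, 82), (9, 80), (7, 81)} — violation
(Q=768, S=2): rows 2, 6, 7, 8 → {P,R} = (9, 85), (9, 85), (9, 85), (9, 85) ✓
(Q=775, S=2): rows 4, 5, 11, 12, 13 → {P,R} = (2, 82), (2, 82), (2, 82), (2, 82), (2, 82) ✓
Two rows agree on {Q, S} but differ on {P, R}, so {Q, S} -> {P, R} does not hold.

No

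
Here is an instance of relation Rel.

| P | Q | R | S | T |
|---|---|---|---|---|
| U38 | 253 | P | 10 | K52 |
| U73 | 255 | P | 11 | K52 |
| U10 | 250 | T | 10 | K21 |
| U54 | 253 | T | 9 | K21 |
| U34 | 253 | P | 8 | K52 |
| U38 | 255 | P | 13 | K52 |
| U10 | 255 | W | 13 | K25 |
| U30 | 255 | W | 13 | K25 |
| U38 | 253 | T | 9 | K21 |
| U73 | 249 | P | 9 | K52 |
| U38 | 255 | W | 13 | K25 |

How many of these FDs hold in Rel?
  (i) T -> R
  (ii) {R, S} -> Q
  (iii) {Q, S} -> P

(i) T -> R: every LHS value maps to a single RHS value — holds.
(ii) {R, S} -> Q: every LHS value maps to a single RHS value — holds.
(iii) {Q, S} -> P: (Q=253, S=9): 2 rows → P takes values {U54, U38} — violation; (Q=255, S=13): 4 rows → P takes values {U38, U10, U30} — violation — fails.
2 of the 3 dependencies hold.

2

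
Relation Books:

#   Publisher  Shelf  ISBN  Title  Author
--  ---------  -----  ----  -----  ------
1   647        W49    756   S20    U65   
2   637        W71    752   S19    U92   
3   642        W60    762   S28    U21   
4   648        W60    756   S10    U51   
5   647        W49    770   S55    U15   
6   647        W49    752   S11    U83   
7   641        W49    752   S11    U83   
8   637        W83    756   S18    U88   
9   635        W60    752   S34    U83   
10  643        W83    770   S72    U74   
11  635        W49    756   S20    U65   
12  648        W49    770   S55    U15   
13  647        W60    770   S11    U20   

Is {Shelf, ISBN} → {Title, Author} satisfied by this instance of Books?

(Shelf=W49, ISBN=756): rows 1, 11 → {Title,Author} = (S20, U65), (S20, U65) ✓
(Shelf=W71, ISBN=752): row 2 → {Title,Author} = (S19, U92) ✓
(Shelf=W60, ISBN=762): row 3 → {Title,Author} = (S28, U21) ✓
(Shelf=W60, ISBN=756): row 4 → {Title,Author} = (S10, U51) ✓
(Shelf=W49, ISBN=770): rows 5, 12 → {Title,Author} = (S55, U15), (S55, U15) ✓
(Shelf=W49, ISBN=752): rows 6, 7 → {Title,Author} = (S11, U83), (S11, U83) ✓
(Shelf=W83, ISBN=756): row 8 → {Title,Author} = (S18, U88) ✓
(Shelf=W60, ISBN=752): row 9 → {Title,Author} = (S34, U83) ✓
(Shelf=W83, ISBN=770): row 10 → {Title,Author} = (S72, U74) ✓
(Shelf=W60, ISBN=770): row 13 → {Title,Author} = (S11, U20) ✓
Every {Shelf, ISBN} value is associated with a single {Title, Author} value, so {Shelf, ISBN} → {Title, Author} holds.

Yes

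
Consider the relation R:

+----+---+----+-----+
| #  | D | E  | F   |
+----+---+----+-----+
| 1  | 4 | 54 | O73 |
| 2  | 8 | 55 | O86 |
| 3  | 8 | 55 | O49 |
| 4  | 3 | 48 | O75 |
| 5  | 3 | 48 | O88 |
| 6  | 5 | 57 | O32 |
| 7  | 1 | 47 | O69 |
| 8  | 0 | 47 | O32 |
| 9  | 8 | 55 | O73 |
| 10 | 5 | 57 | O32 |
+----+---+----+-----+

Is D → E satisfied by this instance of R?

Yes

D=4: row 1 → E = 54 ✓
D=8: rows 2, 3, 9 → E = 55, 55, 55 ✓
D=3: rows 4, 5 → E = 48, 48 ✓
D=5: rows 6, 10 → E = 57, 57 ✓
D=1: row 7 → E = 47 ✓
D=0: row 8 → E = 47 ✓
Every D value is associated with a single E value, so D → E holds.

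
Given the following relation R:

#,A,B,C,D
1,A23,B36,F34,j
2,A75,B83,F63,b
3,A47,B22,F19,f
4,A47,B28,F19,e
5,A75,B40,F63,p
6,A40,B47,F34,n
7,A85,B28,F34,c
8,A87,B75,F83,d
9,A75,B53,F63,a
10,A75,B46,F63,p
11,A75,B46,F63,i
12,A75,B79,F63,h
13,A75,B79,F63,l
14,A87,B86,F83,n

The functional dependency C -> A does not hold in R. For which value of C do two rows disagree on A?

F34

C=F34: rows 1, 6, 7 → A takes values {A23, A40, A85} — violation
C=F63: rows 2, 5, 9, 10, 11, 12, 13 → A = A75, A75, A75, A75, A75, A75, A75 ✓
C=F19: rows 3, 4 → A = A47, A47 ✓
C=F83: rows 8, 14 → A = A87, A87 ✓
The only C value with inconsistent A is C=F34.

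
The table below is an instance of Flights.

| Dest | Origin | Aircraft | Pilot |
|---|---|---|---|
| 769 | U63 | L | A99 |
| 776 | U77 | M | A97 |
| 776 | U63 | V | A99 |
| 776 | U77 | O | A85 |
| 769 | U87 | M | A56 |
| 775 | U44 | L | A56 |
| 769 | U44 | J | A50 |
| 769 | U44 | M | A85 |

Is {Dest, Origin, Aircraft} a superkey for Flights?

Yes

All 8 rows have distinct {Dest, Origin, Aircraft} values, so {Dest, Origin, Aircraft} → (all attributes) holds and {Dest, Origin, Aircraft} is a superkey.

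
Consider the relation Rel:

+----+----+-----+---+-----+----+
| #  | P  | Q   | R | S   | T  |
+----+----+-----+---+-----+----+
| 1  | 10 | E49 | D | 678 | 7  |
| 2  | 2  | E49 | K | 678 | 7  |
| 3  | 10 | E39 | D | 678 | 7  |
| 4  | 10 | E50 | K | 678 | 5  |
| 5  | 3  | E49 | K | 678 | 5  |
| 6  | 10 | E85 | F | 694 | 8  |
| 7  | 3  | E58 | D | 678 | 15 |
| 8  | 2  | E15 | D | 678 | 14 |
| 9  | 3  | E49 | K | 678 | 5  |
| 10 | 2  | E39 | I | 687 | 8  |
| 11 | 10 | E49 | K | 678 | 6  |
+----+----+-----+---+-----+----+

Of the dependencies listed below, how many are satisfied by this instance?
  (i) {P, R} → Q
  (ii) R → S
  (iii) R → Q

1

(i) {P, R} → Q: (P=10, R=D): rows 1, 3 → Q takes values {E49, E39} — violation; (P=10, R=K): rows 4, 11 → Q takes values {E50, E49} — violation — fails.
(ii) R → S: every LHS value maps to a single RHS value — holds.
(iii) R → Q: R=D: rows 1, 3, 7, 8 → Q takes values {E49, E39, E58, E15} — violation; R=K: rows 2, 4, 5, 9, 11 → Q takes values {E49, E50} — violation — fails.
1 of the 3 dependencies holds.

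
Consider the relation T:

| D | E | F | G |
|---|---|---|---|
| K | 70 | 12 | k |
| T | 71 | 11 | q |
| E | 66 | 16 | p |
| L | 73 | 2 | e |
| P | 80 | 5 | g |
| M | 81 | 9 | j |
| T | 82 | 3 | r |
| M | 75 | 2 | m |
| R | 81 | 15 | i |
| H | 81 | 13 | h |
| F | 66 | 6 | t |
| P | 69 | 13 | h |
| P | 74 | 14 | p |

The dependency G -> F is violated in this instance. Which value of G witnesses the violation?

p

G=k: 1 row → F = 12 ✓
G=q: 1 row → F = 11 ✓
G=p: 2 rows → F takes values {16, 14} — violation
G=e: 1 row → F = 2 ✓
G=g: 1 row → F = 5 ✓
G=j: 1 row → F = 9 ✓
G=r: 1 row → F = 3 ✓
G=m: 1 row → F = 2 ✓
G=i: 1 row → F = 15 ✓
G=h: 2 rows → F = 13, 13 ✓
G=t: 1 row → F = 6 ✓
The only G value with inconsistent F is G=p.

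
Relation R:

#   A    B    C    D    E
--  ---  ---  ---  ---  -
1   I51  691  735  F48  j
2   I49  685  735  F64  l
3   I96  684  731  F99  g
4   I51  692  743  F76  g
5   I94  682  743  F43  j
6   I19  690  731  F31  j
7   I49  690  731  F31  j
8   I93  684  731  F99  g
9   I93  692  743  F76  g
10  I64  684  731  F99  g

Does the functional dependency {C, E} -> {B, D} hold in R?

(C=735, E=j): row 1 → {B,D} = (691, F48) ✓
(C=735, E=l): row 2 → {B,D} = (685, F64) ✓
(C=731, E=g): rows 3, 8, 10 → {B,D} = (684, F99), (684, F99), (684, F99) ✓
(C=743, E=g): rows 4, 9 → {B,D} = (692, F76), (692, F76) ✓
(C=743, E=j): row 5 → {B,D} = (682, F43) ✓
(C=731, E=j): rows 6, 7 → {B,D} = (690, F31), (690, F31) ✓
Every {C, E} value is associated with a single {B, D} value, so {C, E} -> {B, D} holds.

Yes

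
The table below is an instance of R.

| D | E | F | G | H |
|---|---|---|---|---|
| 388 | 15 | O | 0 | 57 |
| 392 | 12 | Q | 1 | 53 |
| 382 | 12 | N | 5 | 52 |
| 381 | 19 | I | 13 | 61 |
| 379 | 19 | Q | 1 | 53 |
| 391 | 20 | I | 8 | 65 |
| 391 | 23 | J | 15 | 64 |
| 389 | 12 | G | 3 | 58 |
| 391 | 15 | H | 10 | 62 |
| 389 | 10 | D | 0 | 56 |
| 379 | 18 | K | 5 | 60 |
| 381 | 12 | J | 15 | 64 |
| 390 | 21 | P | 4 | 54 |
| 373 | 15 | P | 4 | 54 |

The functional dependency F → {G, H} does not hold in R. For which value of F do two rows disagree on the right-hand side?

F=O: 1 row → {G,H} = (0, 57) ✓
F=Q: 2 rows → {G,H} = (1, 53), (1, 53) ✓
F=N: 1 row → {G,H} = (5, 52) ✓
F=I: 2 rows → {G,H} takes values {(13, 61), (8, 65)} — violation
F=J: 2 rows → {G,H} = (15, 64), (15, 64) ✓
F=G: 1 row → {G,H} = (3, 58) ✓
F=H: 1 row → {G,H} = (10, 62) ✓
F=D: 1 row → {G,H} = (0, 56) ✓
F=K: 1 row → {G,H} = (5, 60) ✓
F=P: 2 rows → {G,H} = (4, 54), (4, 54) ✓
The only F value with inconsistent RHS is F=I.

I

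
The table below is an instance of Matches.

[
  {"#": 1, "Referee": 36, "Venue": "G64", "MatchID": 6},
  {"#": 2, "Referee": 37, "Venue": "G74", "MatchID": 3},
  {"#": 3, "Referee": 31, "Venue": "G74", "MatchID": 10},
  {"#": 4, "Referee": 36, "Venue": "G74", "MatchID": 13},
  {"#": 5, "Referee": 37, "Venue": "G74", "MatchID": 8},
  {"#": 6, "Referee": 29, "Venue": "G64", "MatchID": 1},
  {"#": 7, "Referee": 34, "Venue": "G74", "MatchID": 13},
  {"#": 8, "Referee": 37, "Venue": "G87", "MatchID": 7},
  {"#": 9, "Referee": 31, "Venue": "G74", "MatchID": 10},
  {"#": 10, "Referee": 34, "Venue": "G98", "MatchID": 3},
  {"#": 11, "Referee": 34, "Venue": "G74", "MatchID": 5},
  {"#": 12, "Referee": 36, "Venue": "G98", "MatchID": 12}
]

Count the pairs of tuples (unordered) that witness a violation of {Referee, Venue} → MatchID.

(Referee=37, Venue=G74): violating pairs (2,5) — 1 pair.
(Referee=31, Venue=G74): all 2 rows agree on MatchID — 0 pairs.
(Referee=34, Venue=G74): violating pairs (7,11) — 1 pair.

2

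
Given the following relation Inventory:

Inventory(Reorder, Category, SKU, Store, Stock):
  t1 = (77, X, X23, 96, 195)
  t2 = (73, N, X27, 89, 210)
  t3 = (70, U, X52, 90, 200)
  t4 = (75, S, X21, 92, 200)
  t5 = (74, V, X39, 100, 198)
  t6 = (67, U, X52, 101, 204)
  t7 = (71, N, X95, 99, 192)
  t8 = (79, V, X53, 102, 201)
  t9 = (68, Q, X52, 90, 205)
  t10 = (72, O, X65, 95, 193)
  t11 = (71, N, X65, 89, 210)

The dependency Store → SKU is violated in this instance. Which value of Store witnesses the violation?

89

Store=96: row 1 → SKU = X23 ✓
Store=89: rows 2, 11 → SKU takes values {X27, X65} — violation
Store=90: rows 3, 9 → SKU = X52, X52 ✓
Store=92: row 4 → SKU = X21 ✓
Store=100: row 5 → SKU = X39 ✓
Store=101: row 6 → SKU = X52 ✓
Store=99: row 7 → SKU = X95 ✓
Store=102: row 8 → SKU = X53 ✓
Store=95: row 10 → SKU = X65 ✓
The only Store value with inconsistent SKU is Store=89.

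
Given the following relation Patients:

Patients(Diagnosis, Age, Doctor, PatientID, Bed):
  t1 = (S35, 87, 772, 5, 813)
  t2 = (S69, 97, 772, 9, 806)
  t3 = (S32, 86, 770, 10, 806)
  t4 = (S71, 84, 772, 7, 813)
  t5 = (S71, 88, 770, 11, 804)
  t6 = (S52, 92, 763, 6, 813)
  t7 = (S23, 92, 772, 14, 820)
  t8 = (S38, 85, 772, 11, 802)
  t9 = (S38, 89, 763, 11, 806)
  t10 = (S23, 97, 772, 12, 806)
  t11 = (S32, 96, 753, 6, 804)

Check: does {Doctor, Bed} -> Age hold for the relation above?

No

(Doctor=772, Bed=813): rows 1, 4 → Age takes values {87, 84} — violation
(Doctor=772, Bed=806): rows 2, 10 → Age = 97, 97 ✓
(Doctor=770, Bed=806): row 3 → Age = 86 ✓
(Doctor=770, Bed=804): row 5 → Age = 88 ✓
(Doctor=763, Bed=813): row 6 → Age = 92 ✓
(Doctor=772, Bed=820): row 7 → Age = 92 ✓
(Doctor=772, Bed=802): row 8 → Age = 85 ✓
(Doctor=763, Bed=806): row 9 → Age = 89 ✓
(Doctor=753, Bed=804): row 11 → Age = 96 ✓
Two rows agree on {Doctor, Bed} but differ on Age, so {Doctor, Bed} -> Age does not hold.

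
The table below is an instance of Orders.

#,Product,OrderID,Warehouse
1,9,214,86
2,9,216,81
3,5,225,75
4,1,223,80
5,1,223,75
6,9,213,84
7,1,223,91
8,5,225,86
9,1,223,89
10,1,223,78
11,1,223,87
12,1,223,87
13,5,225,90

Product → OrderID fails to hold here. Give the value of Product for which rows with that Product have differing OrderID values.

Product=9: rows 1, 2, 6 → OrderID takes values {214, 216, 213} — violation
Product=5: rows 3, 8, 13 → OrderID = 225, 225, 225 ✓
Product=1: rows 4, 5, 7, 9, 10, 11, 12 → OrderID = 223, 223, 223, 223, 223, 223, 223 ✓
The only Product value with inconsistent OrderID is Product=9.

9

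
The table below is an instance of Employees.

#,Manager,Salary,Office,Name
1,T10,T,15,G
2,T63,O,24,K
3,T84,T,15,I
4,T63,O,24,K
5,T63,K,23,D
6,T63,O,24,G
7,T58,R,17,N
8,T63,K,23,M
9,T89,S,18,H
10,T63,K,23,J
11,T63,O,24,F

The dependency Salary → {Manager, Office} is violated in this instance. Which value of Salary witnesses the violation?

Salary=T: rows 1, 3 → {Manager,Office} takes values {(T10, 15), (T84, 15)} — violation
Salary=O: rows 2, 4, 6, 11 → {Manager,Office} = (T63, 24), (T63, 24), (T63, 24), (T63, 24) ✓
Salary=K: rows 5, 8, 10 → {Manager,Office} = (T63, 23), (T63, 23), (T63, 23) ✓
Salary=R: row 7 → {Manager,Office} = (T58, 17) ✓
Salary=S: row 9 → {Manager,Office} = (T89, 18) ✓
The only Salary value with inconsistent RHS is Salary=T.

T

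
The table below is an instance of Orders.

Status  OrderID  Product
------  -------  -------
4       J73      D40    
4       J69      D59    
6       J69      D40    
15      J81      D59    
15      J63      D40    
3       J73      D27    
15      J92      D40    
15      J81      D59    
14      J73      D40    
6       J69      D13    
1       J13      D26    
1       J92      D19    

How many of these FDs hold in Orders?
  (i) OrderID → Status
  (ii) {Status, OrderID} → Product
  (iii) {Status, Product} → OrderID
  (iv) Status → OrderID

(i) OrderID → Status: OrderID=J73: 3 rows → Status takes values {4, 3, 14} — violation; OrderID=J69: 3 rows → Status takes values {4, 6} — violation; OrderID=J92: 2 rows → Status takes values {15, 1} — violation — fails.
(ii) {Status, OrderID} → Product: (Status=6, OrderID=J69): 2 rows → Product takes values {D40, D13} — violation — fails.
(iii) {Status, Product} → OrderID: (Status=15, Product=D40): 2 rows → OrderID takes values {J63, J92} — violation — fails.
(iv) Status → OrderID: Status=4: 2 rows → OrderID takes values {J73, J69} — violation; Status=15: 4 rows → OrderID takes values {J81, J63, J92} — violation; Status=1: 2 rows → OrderID takes values {J13, J92} — violation — fails.
None of the 4 dependencies hold.

0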